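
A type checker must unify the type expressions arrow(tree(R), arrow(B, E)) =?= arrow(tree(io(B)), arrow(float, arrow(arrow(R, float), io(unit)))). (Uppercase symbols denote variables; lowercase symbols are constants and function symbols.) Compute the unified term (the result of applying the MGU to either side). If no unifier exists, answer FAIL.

Decompose arrow/2: tree(R) =?= tree(io(B)),  arrow(B, E) =?= arrow(float, arrow(arrow(R, float), io(unit))).
Decompose tree/1: R =?= io(B).
Bind R := io(B); substituting into the remaining equation gives: arrow(B, E) =?= arrow(float, arrow(arrow(io(B), float), io(unit))).
Decompose arrow/2: B =?= float,  E =?= arrow(arrow(io(B), float), io(unit)).
Bind B := float; substituting into the remaining equation gives: E =?= arrow(arrow(io(float), float), io(unit)). Substituting into the earlier binding gives R := io(float).
Bind E := arrow(arrow(io(float), float), io(unit)).
Applying the MGU to either side gives arrow(tree(io(float)), arrow(float, arrow(arrow(io(float), float), io(unit)))).

arrow(tree(io(float)), arrow(float, arrow(arrow(io(float), float), io(unit))))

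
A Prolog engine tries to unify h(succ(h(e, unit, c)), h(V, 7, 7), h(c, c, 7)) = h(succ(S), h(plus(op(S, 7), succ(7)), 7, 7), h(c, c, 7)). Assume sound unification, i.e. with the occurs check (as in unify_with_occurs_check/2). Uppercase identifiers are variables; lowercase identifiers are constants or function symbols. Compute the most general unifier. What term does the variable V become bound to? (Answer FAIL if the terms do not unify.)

plus(op(h(e, unit, c), 7), succ(7))

Decompose h/3: succ(h(e, unit, c)) = succ(S),  h(V, 7, 7) = h(plus(op(S, 7), succ(7)), 7, 7),  h(c, c, 7) = h(c, c, 7).
Decompose succ/1: h(e, unit, c) = S.
Bind S := h(e, unit, c); substituting into the one remaining equation that mentions S gives: h(V, 7, 7) = h(plus(op(h(e, unit, c), 7), succ(7)), 7, 7).
Decompose h/3: V = plus(op(h(e, unit, c), 7), succ(7)),  7 = 7,  7 = 7.
Bind V := plus(op(h(e, unit, c), 7), succ(7)); no other remaining equation mentions V.
Delete trivial equation 7 = 7.
Delete trivial equation 7 = 7.
Delete trivial equation h(c, c, 7) = h(c, c, 7).
MGU = { S ↦ h(e, unit, c), V ↦ plus(op(h(e, unit, c), 7), succ(7)) }, so V ↦ plus(op(h(e, unit, c), 7), succ(7)).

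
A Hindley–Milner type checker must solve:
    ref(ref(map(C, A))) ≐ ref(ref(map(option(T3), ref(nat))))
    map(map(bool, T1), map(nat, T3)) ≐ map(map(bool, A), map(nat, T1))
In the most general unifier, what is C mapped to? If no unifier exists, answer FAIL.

option(ref(nat))

Decompose ref/1: ref(map(C, A)) ≐ ref(map(option(T3), ref(nat))).
Decompose ref/1: map(C, A) ≐ map(option(T3), ref(nat)).
Decompose map/2: C ≐ option(T3),  A ≐ ref(nat).
Bind C := option(T3); no other remaining equation mentions C.
Bind A := ref(nat); substituting into the remaining equation gives: map(map(bool, T1), map(nat, T3)) ≐ map(map(bool, ref(nat)), map(nat, T1)).
Decompose map/2: map(bool, T1) ≐ map(bool, ref(nat)),  map(nat, T3) ≐ map(nat, T1).
Decompose map/2: bool ≐ bool,  T1 ≐ ref(nat).
Delete trivial equation bool ≐ bool.
Bind T1 := ref(nat); substituting into the remaining equation gives: map(nat, T3) ≐ map(nat, ref(nat)).
Decompose map/2: nat ≐ nat,  T3 ≐ ref(nat).
Delete trivial equation nat ≐ nat.
Bind T3 := ref(nat). Substituting into the earlier binding gives C := option(ref(nat)).
MGU = { C := option(ref(nat)), A := ref(nat), T1 := ref(nat), T3 := ref(nat) }, so C := option(ref(nat)).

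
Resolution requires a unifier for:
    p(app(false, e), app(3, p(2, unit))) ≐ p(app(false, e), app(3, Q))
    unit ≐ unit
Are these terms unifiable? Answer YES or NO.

Decompose p/2: app(false, e) ≐ app(false, e),  app(3, p(2, unit)) ≐ app(3, Q).
Delete trivial equation app(false, e) ≐ app(false, e).
Decompose app/2: 3 ≐ 3,  p(2, unit) ≐ Q.
Delete trivial equation 3 ≐ 3.
Bind Q := p(2, unit); no other remaining equation mentions Q.
Delete trivial equation unit ≐ unit.
No equations remain and no clash or occurs-check failure arose, so a unifier exists.

YES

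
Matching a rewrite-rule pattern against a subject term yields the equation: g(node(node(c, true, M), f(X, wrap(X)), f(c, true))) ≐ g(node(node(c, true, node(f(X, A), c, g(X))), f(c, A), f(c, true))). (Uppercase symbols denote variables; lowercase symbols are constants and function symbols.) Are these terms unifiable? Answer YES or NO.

Decompose g/1: node(node(c, true, M), f(X, wrap(X)), f(c, true)) ≐ node(node(c, true, node(f(X, A), c, g(X))), f(c, A), f(c, true)).
Decompose node/3: node(c, true, M) ≐ node(c, true, node(f(X, A), c, g(X))),  f(X, wrap(X)) ≐ f(c, A),  f(c, true) ≐ f(c, true).
Decompose node/3: c ≐ c,  true ≐ true,  M ≐ node(f(X, A), c, g(X)).
Delete trivial equation c ≐ c.
Delete trivial equation true ≐ true.
Bind M := node(f(X, A), c, g(X)); no other remaining equation mentions M.
Decompose f/2: X ≐ c,  wrap(X) ≐ A.
Bind X := c; substituting into the one remaining equation that mentions X gives: wrap(c) ≐ A. Substituting into the earlier binding gives M := node(f(c, A), c, g(c)).
Bind A := wrap(c); no other remaining equation mentions A. Substituting into the earlier binding gives M := node(f(c, wrap(c)), c, g(c)).
Delete trivial equation f(c, true) ≐ f(c, true).
No equations remain and no clash or occurs-check failure arose, so a unifier exists.

YES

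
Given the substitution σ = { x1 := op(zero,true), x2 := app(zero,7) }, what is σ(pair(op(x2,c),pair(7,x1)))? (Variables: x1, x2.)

Replace each occurrence of x1 with op(zero,true).
Replace each occurrence of x2 with app(zero,7).
Result: pair(op(app(zero,7),c),pair(7,op(zero,true))).

pair(op(app(zero,7),c),pair(7,op(zero,true)))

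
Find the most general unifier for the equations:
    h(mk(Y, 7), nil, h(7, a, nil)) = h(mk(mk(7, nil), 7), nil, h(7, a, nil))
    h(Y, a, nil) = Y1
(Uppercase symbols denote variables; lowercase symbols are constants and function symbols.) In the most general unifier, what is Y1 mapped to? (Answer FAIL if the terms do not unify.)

Decompose h/3: mk(Y, 7) = mk(mk(7, nil), 7),  nil = nil,  h(7, a, nil) = h(7, a, nil).
Decompose mk/2: Y = mk(7, nil),  7 = 7.
Bind Y := mk(7, nil); substituting into the one remaining equation that mentions Y gives: h(mk(7, nil), a, nil) = Y1.
Delete trivial equation 7 = 7.
Delete trivial equation nil = nil.
Delete trivial equation h(7, a, nil) = h(7, a, nil).
Bind Y1 := h(mk(7, nil), a, nil).
MGU = { Y := mk(7, nil), Y1 := h(mk(7, nil), a, nil) }, so Y1 := h(mk(7, nil), a, nil).

h(mk(7, nil), a, nil)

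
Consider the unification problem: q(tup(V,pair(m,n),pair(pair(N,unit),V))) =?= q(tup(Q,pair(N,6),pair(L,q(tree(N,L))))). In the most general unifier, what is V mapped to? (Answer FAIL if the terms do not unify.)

Decompose q/1: tup(V,pair(m,n),pair(pair(N,unit),V)) =?= tup(Q,pair(N,6),pair(L,q(tree(N,L)))).
Decompose tup/3: V =?= Q,  pair(m,n) =?= pair(N,6),  pair(pair(N,unit),V) =?= pair(L,q(tree(N,L))).
Bind V := Q; substituting into the one remaining equation that mentions V gives: pair(pair(N,unit),Q) =?= pair(L,q(tree(N,L))).
Decompose pair/2: m =?= N,  n =?= 6.
Bind N := m; substituting into the one remaining equation that mentions N gives: pair(pair(m,unit),Q) =?= pair(L,q(tree(m,L))).
Clash: constants n and 6 differ; no unifier exists.

FAIL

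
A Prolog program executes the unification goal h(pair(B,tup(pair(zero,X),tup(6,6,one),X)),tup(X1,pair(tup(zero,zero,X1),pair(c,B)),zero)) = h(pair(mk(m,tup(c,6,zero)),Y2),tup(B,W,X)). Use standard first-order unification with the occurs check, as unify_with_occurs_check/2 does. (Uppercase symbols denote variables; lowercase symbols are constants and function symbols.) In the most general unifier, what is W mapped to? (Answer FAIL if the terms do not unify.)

pair(tup(zero,zero,mk(m,tup(c,6,zero))),pair(c,mk(m,tup(c,6,zero))))

Decompose h/2: pair(B,tup(pair(zero,X),tup(6,6,one),X)) = pair(mk(m,tup(c,6,zero)),Y2),  tup(X1,pair(tup(zero,zero,X1),pair(c,B)),zero) = tup(B,W,X).
Decompose pair/2: B = mk(m,tup(c,6,zero)),  tup(pair(zero,X),tup(6,6,one),X) = Y2.
Bind B := mk(m,tup(c,6,zero)); substituting into the one remaining equation that mentions B gives: tup(X1,pair(tup(zero,zero,X1),pair(c,mk(m,tup(c,6,zero)))),zero) = tup(mk(m,tup(c,6,zero)),W,X).
Bind Y2 := tup(pair(zero,X),tup(6,6,one),X); no other remaining equation mentions Y2.
Decompose tup/3: X1 = mk(m,tup(c,6,zero)),  pair(tup(zero,zero,X1),pair(c,mk(m,tup(c,6,zero)))) = W,  zero = X.
Bind X1 := mk(m,tup(c,6,zero)); substituting into the one remaining equation that mentions X1 gives: pair(tup(zero,zero,mk(m,tup(c,6,zero))),pair(c,mk(m,tup(c,6,zero)))) = W.
Bind W := pair(tup(zero,zero,mk(m,tup(c,6,zero))),pair(c,mk(m,tup(c,6,zero)))); no other remaining equation mentions W.
Bind X := zero. Substituting into the earlier binding gives Y2 := tup(pair(zero,zero),tup(6,6,one),zero).
MGU = { B = mk(m,tup(c,6,zero)), Y2 = tup(pair(zero,zero),tup(6,6,one),zero), X1 = mk(m,tup(c,6,zero)), W = pair(tup(zero,zero,mk(m,tup(c,6,zero))),pair(c,mk(m,tup(c,6,zero)))), X = zero }, so W = pair(tup(zero,zero,mk(m,tup(c,6,zero))),pair(c,mk(m,tup(c,6,zero)))).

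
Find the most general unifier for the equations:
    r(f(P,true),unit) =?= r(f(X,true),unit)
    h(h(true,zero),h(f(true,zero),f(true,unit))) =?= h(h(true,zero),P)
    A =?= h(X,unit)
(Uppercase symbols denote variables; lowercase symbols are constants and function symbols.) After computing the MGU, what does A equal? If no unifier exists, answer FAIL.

h(h(f(true,zero),f(true,unit)),unit)

Decompose r/2: f(P,true) =?= f(X,true),  unit =?= unit.
Decompose f/2: P =?= X,  true =?= true.
Bind P := X; substituting into the one remaining equation that mentions P gives: h(h(true,zero),h(f(true,zero),f(true,unit))) =?= h(h(true,zero),X).
Delete trivial equation true =?= true.
Delete trivial equation unit =?= unit.
Decompose h/2: h(true,zero) =?= h(true,zero),  h(f(true,zero),f(true,unit)) =?= X.
Delete trivial equation h(true,zero) =?= h(true,zero).
Bind X := h(f(true,zero),f(true,unit)); substituting into the remaining equation gives: A =?= h(h(f(true,zero),f(true,unit)),unit). Substituting into the earlier binding gives P := h(f(true,zero),f(true,unit)).
Bind A := h(h(f(true,zero),f(true,unit)),unit).
MGU = { P -> h(f(true,zero),f(true,unit)), X -> h(f(true,zero),f(true,unit)), A -> h(h(f(true,zero),f(true,unit)),unit) }, so A -> h(h(f(true,zero),f(true,unit)),unit).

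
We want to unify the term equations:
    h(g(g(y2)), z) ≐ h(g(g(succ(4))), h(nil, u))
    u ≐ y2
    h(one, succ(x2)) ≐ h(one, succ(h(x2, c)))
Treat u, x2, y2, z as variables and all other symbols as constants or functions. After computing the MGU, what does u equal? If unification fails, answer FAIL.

Decompose h/2: g(g(y2)) ≐ g(g(succ(4))),  z ≐ h(nil, u).
Decompose g/1: g(y2) ≐ g(succ(4)).
Decompose g/1: y2 ≐ succ(4).
Bind y2 := succ(4); substituting into the one remaining equation that mentions y2 gives: u ≐ succ(4).
Bind z := h(nil, u); no other remaining equation mentions z.
Bind u := succ(4); no other remaining equation mentions u. Substituting into the earlier binding gives z := h(nil, succ(4)).
Decompose h/2: one ≐ one,  succ(x2) ≐ succ(h(x2, c)).
Delete trivial equation one ≐ one.
Decompose succ/1: x2 ≐ h(x2, c).
Occurs check fails: x2 occurs in h(x2, c); the equation x2 ≐ h(x2, c) has no finite solution.

FAIL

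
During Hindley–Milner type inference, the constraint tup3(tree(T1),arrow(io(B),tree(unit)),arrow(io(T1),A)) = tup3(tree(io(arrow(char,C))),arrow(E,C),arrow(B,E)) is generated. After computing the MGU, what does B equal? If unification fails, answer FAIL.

io(io(arrow(char,tree(unit))))

Decompose tup3/3: tree(T1) = tree(io(arrow(char,C))),  arrow(io(B),tree(unit)) = arrow(E,C),  arrow(io(T1),A) = arrow(B,E).
Decompose tree/1: T1 = io(arrow(char,C)).
Bind T1 := io(arrow(char,C)); substituting into the one remaining equation that mentions T1 gives: arrow(io(io(arrow(char,C))),A) = arrow(B,E).
Decompose arrow/2: io(B) = E,  tree(unit) = C.
Bind E := io(B); substituting into the one remaining equation that mentions E gives: arrow(io(io(arrow(char,C))),A) = arrow(B,io(B)).
Bind C := tree(unit); substituting into the remaining equation gives: arrow(io(io(arrow(char,tree(unit)))),A) = arrow(B,io(B)). Substituting into the earlier binding gives T1 := io(arrow(char,tree(unit))).
Decompose arrow/2: io(io(arrow(char,tree(unit)))) = B,  A = io(B).
Bind B := io(io(arrow(char,tree(unit)))); substituting into the remaining equation gives: A = io(io(io(arrow(char,tree(unit))))). Substituting into the earlier binding gives E := io(io(io(arrow(char,tree(unit))))).
Bind A := io(io(io(arrow(char,tree(unit))))).
MGU = { T1 := io(arrow(char,tree(unit))), E := io(io(io(arrow(char,tree(unit))))), C := tree(unit), B := io(io(arrow(char,tree(unit)))), A := io(io(io(arrow(char,tree(unit))))) }, so B := io(io(arrow(char,tree(unit)))).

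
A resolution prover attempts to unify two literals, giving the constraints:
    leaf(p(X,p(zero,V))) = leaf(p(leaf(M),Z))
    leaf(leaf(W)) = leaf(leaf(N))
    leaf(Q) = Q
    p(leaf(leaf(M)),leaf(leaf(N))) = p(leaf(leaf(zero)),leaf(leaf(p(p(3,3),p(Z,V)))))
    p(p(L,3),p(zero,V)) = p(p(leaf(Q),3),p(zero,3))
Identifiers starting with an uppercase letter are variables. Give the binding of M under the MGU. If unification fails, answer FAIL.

Decompose leaf/1: p(X,p(zero,V)) = p(leaf(M),Z).
Decompose p/2: X = leaf(M),  p(zero,V) = Z.
Bind X := leaf(M); no other remaining equation mentions X.
Bind Z := p(zero,V); substituting into the one remaining equation that mentions Z gives: p(leaf(leaf(M)),leaf(leaf(N))) = p(leaf(leaf(zero)),leaf(leaf(p(p(3,3),p(p(zero,V),V))))).
Decompose leaf/1: leaf(W) = leaf(N).
Decompose leaf/1: W = N.
Bind W := N; no other remaining equation mentions W.
Occurs check fails: Q occurs in leaf(Q); the equation Q = leaf(Q) has no finite solution.

FAIL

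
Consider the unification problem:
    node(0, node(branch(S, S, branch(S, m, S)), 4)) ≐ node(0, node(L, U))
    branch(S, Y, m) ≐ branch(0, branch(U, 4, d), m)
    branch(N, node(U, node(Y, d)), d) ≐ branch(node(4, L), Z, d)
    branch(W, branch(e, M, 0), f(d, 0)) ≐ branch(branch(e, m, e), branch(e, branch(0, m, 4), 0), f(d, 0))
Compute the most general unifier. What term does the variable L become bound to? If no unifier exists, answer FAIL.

Decompose node/2: 0 ≐ 0,  node(branch(S, S, branch(S, m, S)), 4) ≐ node(L, U).
Delete trivial equation 0 ≐ 0.
Decompose node/2: branch(S, S, branch(S, m, S)) ≐ L,  4 ≐ U.
Bind L := branch(S, S, branch(S, m, S)); substituting into the one remaining equation that mentions L gives: branch(N, node(U, node(Y, d)), d) ≐ branch(node(4, branch(S, S, branch(S, m, S))), Z, d).
Bind U := 4; substituting into the 2 remaining equations that mention U gives: branch(S, Y, m) ≐ branch(0, branch(4, 4, d), m),  branch(N, node(4, node(Y, d)), d) ≐ branch(node(4, branch(S, S, branch(S, m, S))), Z, d).
Decompose branch/3: S ≐ 0,  Y ≐ branch(4, 4, d),  m ≐ m.
Bind S := 0; substituting into the one remaining equation that mentions S gives: branch(N, node(4, node(Y, d)), d) ≐ branch(node(4, branch(0, 0, branch(0, m, 0))), Z, d). Substituting into the earlier binding gives L := branch(0, 0, branch(0, m, 0)).
Bind Y := branch(4, 4, d); substituting into the one remaining equation that mentions Y gives: branch(N, node(4, node(branch(4, 4, d), d)), d) ≐ branch(node(4, branch(0, 0, branch(0, m, 0))), Z, d).
Delete trivial equation m ≐ m.
Decompose branch/3: N ≐ node(4, branch(0, 0, branch(0, m, 0))),  node(4, node(branch(4, 4, d), d)) ≐ Z,  d ≐ d.
Bind N := node(4, branch(0, 0, branch(0, m, 0))); no other remaining equation mentions N.
Bind Z := node(4, node(branch(4, 4, d), d)); no other remaining equation mentions Z.
Delete trivial equation d ≐ d.
Decompose branch/3: W ≐ branch(e, m, e),  branch(e, M, 0) ≐ branch(e, branch(0, m, 4), 0),  f(d, 0) ≐ f(d, 0).
Bind W := branch(e, m, e); no other remaining equation mentions W.
Decompose branch/3: e ≐ e,  M ≐ branch(0, m, 4),  0 ≐ 0.
Delete trivial equation e ≐ e.
Bind M := branch(0, m, 4); no other remaining equation mentions M.
Delete trivial equation 0 ≐ 0.
Delete trivial equation f(d, 0) ≐ f(d, 0).
MGU = { L -> branch(0, 0, branch(0, m, 0)), U -> 4, S -> 0, Y -> branch(4, 4, d), N -> node(4, branch(0, 0, branch(0, m, 0))), Z -> node(4, node(branch(4, 4, d), d)), W -> branch(e, m, e), M -> branch(0, m, 4) }, so L -> branch(0, 0, branch(0, m, 0)).

branch(0, 0, branch(0, m, 0))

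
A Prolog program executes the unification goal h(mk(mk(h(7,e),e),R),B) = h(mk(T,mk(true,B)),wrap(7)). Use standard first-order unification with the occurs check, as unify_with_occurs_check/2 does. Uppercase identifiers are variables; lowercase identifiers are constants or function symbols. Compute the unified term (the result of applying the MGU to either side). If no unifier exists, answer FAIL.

Decompose h/2: mk(mk(h(7,e),e),R) = mk(T,mk(true,B)),  B = wrap(7).
Decompose mk/2: mk(h(7,e),e) = T,  R = mk(true,B).
Bind T := mk(h(7,e),e); no other remaining equation mentions T.
Bind R := mk(true,B); no other remaining equation mentions R.
Bind B := wrap(7). Substituting into the earlier binding gives R := mk(true,wrap(7)).
Applying the MGU to either side gives h(mk(mk(h(7,e),e),mk(true,wrap(7))),wrap(7)).

h(mk(mk(h(7,e),e),mk(true,wrap(7))),wrap(7))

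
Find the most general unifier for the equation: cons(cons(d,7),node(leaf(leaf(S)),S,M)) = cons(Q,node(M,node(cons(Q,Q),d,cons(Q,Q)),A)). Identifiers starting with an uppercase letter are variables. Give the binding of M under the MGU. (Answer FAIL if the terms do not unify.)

Decompose cons/2: cons(d,7) = Q,  node(leaf(leaf(S)),S,M) = node(M,node(cons(Q,Q),d,cons(Q,Q)),A).
Bind Q := cons(d,7); substituting into the remaining equation gives: node(leaf(leaf(S)),S,M) = node(M,node(cons(cons(d,7),cons(d,7)),d,cons(cons(d,7),cons(d,7))),A).
Decompose node/3: leaf(leaf(S)) = M,  S = node(cons(cons(d,7),cons(d,7)),d,cons(cons(d,7),cons(d,7))),  M = A.
Bind M := leaf(leaf(S)); substituting into the one remaining equation that mentions M gives: leaf(leaf(S)) = A.
Bind S := node(cons(cons(d,7),cons(d,7)),d,cons(cons(d,7),cons(d,7))); substituting into the remaining equation gives: leaf(leaf(node(cons(cons(d,7),cons(d,7)),d,cons(cons(d,7),cons(d,7))))) = A. Substituting into the earlier binding gives M := leaf(leaf(node(cons(cons(d,7),cons(d,7)),d,cons(cons(d,7),cons(d,7))))).
Bind A := leaf(leaf(node(cons(cons(d,7),cons(d,7)),d,cons(cons(d,7),cons(d,7))))).
MGU = { Q ↦ cons(d,7), M ↦ leaf(leaf(node(cons(cons(d,7),cons(d,7)),d,cons(cons(d,7),cons(d,7))))), S ↦ node(cons(cons(d,7),cons(d,7)),d,cons(cons(d,7),cons(d,7))), A ↦ leaf(leaf(node(cons(cons(d,7),cons(d,7)),d,cons(cons(d,7),cons(d,7))))) }, so M ↦ leaf(leaf(node(cons(cons(d,7),cons(d,7)),d,cons(cons(d,7),cons(d,7))))).

leaf(leaf(node(cons(cons(d,7),cons(d,7)),d,cons(cons(d,7),cons(d,7)))))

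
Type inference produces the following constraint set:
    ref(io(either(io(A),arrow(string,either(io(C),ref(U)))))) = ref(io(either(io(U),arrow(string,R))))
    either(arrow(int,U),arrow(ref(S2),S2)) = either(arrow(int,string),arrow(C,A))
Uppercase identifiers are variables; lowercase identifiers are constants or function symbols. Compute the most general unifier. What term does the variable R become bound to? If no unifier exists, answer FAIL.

Decompose ref/1: io(either(io(A),arrow(string,either(io(C),ref(U))))) = io(either(io(U),arrow(string,R))).
Decompose io/1: either(io(A),arrow(string,either(io(C),ref(U)))) = either(io(U),arrow(string,R)).
Decompose either/2: io(A) = io(U),  arrow(string,either(io(C),ref(U))) = arrow(string,R).
Decompose io/1: A = U.
Bind A := U; substituting into the one remaining equation that mentions A gives: either(arrow(int,U),arrow(ref(S2),S2)) = either(arrow(int,string),arrow(C,U)).
Decompose arrow/2: string = string,  either(io(C),ref(U)) = R.
Delete trivial equation string = string.
Bind R := either(io(C),ref(U)); no other remaining equation mentions R.
Decompose either/2: arrow(int,U) = arrow(int,string),  arrow(ref(S2),S2) = arrow(C,U).
Decompose arrow/2: int = int,  U = string.
Delete trivial equation int = int.
Bind U := string; substituting into the remaining equation gives: arrow(ref(S2),S2) = arrow(C,string). Substituting into the earlier bindings gives A := string, R := either(io(C),ref(string)).
Decompose arrow/2: ref(S2) = C,  S2 = string.
Bind C := ref(S2); no other remaining equation mentions C. Substituting into the earlier binding gives R := either(io(ref(S2)),ref(string)).
Bind S2 := string. Substituting into the earlier bindings gives R := either(io(ref(string)),ref(string)), C := ref(string).
MGU = { A -> string, R -> either(io(ref(string)),ref(string)), U -> string, C -> ref(string), S2 -> string }, so R -> either(io(ref(string)),ref(string)).

either(io(ref(string)),ref(string))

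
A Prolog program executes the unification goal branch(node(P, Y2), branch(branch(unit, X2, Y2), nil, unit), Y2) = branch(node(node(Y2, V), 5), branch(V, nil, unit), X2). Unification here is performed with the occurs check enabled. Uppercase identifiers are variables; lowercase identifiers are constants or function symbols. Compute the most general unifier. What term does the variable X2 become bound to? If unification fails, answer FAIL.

Decompose branch/3: node(P, Y2) = node(node(Y2, V), 5),  branch(branch(unit, X2, Y2), nil, unit) = branch(V, nil, unit),  Y2 = X2.
Decompose node/2: P = node(Y2, V),  Y2 = 5.
Bind P := node(Y2, V); no other remaining equation mentions P.
Bind Y2 := 5; substituting into the remaining equations gives: branch(branch(unit, X2, 5), nil, unit) = branch(V, nil, unit),  5 = X2. Substituting into the earlier binding gives P := node(5, V).
Decompose branch/3: branch(unit, X2, 5) = V,  nil = nil,  unit = unit.
Bind V := branch(unit, X2, 5); no other remaining equation mentions V. Substituting into the earlier binding gives P := node(5, branch(unit, X2, 5)).
Delete trivial equation nil = nil.
Delete trivial equation unit = unit.
Bind X2 := 5. Substituting into the earlier bindings gives P := node(5, branch(unit, 5, 5)), V := branch(unit, 5, 5).
MGU = { P ↦ node(5, branch(unit, 5, 5)), Y2 ↦ 5, V ↦ branch(unit, 5, 5), X2 ↦ 5 }, so X2 ↦ 5.

5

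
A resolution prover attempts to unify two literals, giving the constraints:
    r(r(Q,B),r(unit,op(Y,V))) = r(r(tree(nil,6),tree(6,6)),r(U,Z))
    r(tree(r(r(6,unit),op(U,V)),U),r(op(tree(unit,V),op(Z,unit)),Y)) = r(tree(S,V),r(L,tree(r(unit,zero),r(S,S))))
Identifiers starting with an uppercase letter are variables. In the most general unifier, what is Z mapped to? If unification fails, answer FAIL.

Decompose r/2: r(Q,B) = r(tree(nil,6),tree(6,6)),  r(unit,op(Y,V)) = r(U,Z).
Decompose r/2: Q = tree(nil,6),  B = tree(6,6).
Bind Q := tree(nil,6); no other remaining equation mentions Q.
Bind B := tree(6,6); no other remaining equation mentions B.
Decompose r/2: unit = U,  op(Y,V) = Z.
Bind U := unit; substituting into the one remaining equation that mentions U gives: r(tree(r(r(6,unit),op(unit,V)),unit),r(op(tree(unit,V),op(Z,unit)),Y)) = r(tree(S,V),r(L,tree(r(unit,zero),r(S,S)))).
Bind Z := op(Y,V); substituting into the remaining equation gives: r(tree(r(r(6,unit),op(unit,V)),unit),r(op(tree(unit,V),op(op(Y,V),unit)),Y)) = r(tree(S,V),r(L,tree(r(unit,zero),r(S,S)))).
Decompose r/2: tree(r(r(6,unit),op(unit,V)),unit) = tree(S,V),  r(op(tree(unit,V),op(op(Y,V),unit)),Y) = r(L,tree(r(unit,zero),r(S,S))).
Decompose tree/2: r(r(6,unit),op(unit,V)) = S,  unit = V.
Bind S := r(r(6,unit),op(unit,V)); substituting into the one remaining equation that mentions S gives: r(op(tree(unit,V),op(op(Y,V),unit)),Y) = r(L,tree(r(unit,zero),r(r(r(6,unit),op(unit,V)),r(r(6,unit),op(unit,V))))).
Bind V := unit; substituting into the remaining equation gives: r(op(tree(unit,unit),op(op(Y,unit),unit)),Y) = r(L,tree(r(unit,zero),r(r(r(6,unit),op(unit,unit)),r(r(6,unit),op(unit,unit))))). Substituting into the earlier bindings gives Z := op(Y,unit), S := r(r(6,unit),op(unit,unit)).
Decompose r/2: op(tree(unit,unit),op(op(Y,unit),unit)) = L,  Y = tree(r(unit,zero),r(r(r(6,unit),op(unit,unit)),r(r(6,unit),op(unit,unit)))).
Bind L := op(tree(unit,unit),op(op(Y,unit),unit)); no other remaining equation mentions L.
Bind Y := tree(r(unit,zero),r(r(r(6,unit),op(unit,unit)),r(r(6,unit),op(unit,unit)))). Substituting into the earlier bindings gives Z := op(tree(r(unit,zero),r(r(r(6,unit),op(unit,unit)),r(r(6,unit),op(unit,unit)))),unit), L := op(tree(unit,unit),op(op(tree(r(unit,zero),r(r(r(6,unit),op(unit,unit)),r(r(6,unit),op(unit,unit)))),unit),unit)).
MGU = { Q -> tree(nil,6), B -> tree(6,6), U -> unit, Z -> op(tree(r(unit,zero),r(r(r(6,unit),op(unit,unit)),r(r(6,unit),op(unit,unit)))),unit), S -> r(r(6,unit),op(unit,unit)), V -> unit, L -> op(tree(unit,unit),op(op(tree(r(unit,zero),r(r(r(6,unit),op(unit,unit)),r(r(6,unit),op(unit,unit)))),unit),unit)), Y -> tree(r(unit,zero),r(r(r(6,unit),op(unit,unit)),r(r(6,unit),op(unit,unit)))) }, so Z -> op(tree(r(unit,zero),r(r(r(6,unit),op(unit,unit)),r(r(6,unit),op(unit,unit)))),unit).

op(tree(r(unit,zero),r(r(r(6,unit),op(unit,unit)),r(r(6,unit),op(unit,unit)))),unit)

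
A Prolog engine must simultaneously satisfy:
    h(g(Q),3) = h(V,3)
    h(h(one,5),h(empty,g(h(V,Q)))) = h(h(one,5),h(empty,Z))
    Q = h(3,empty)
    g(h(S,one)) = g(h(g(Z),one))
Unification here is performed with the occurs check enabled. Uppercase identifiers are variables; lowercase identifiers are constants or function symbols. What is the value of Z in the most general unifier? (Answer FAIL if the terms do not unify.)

g(h(g(h(3,empty)),h(3,empty)))

Decompose h/2: g(Q) = V,  3 = 3.
Bind V := g(Q); substituting into the one remaining equation that mentions V gives: h(h(one,5),h(empty,g(h(g(Q),Q)))) = h(h(one,5),h(empty,Z)).
Delete trivial equation 3 = 3.
Decompose h/2: h(one,5) = h(one,5),  h(empty,g(h(g(Q),Q))) = h(empty,Z).
Delete trivial equation h(one,5) = h(one,5).
Decompose h/2: empty = empty,  g(h(g(Q),Q)) = Z.
Delete trivial equation empty = empty.
Bind Z := g(h(g(Q),Q)); substituting into the one remaining equation that mentions Z gives: g(h(S,one)) = g(h(g(g(h(g(Q),Q))),one)).
Bind Q := h(3,empty); substituting into the remaining equation gives: g(h(S,one)) = g(h(g(g(h(g(h(3,empty)),h(3,empty)))),one)). Substituting into the earlier bindings gives V := g(h(3,empty)), Z := g(h(g(h(3,empty)),h(3,empty))).
Decompose g/1: h(S,one) = h(g(g(h(g(h(3,empty)),h(3,empty)))),one).
Decompose h/2: S = g(g(h(g(h(3,empty)),h(3,empty)))),  one = one.
Bind S := g(g(h(g(h(3,empty)),h(3,empty)))); no other remaining equation mentions S.
Delete trivial equation one = one.
MGU = { V -> g(h(3,empty)), Z -> g(h(g(h(3,empty)),h(3,empty))), Q -> h(3,empty), S -> g(g(h(g(h(3,empty)),h(3,empty)))) }, so Z -> g(h(g(h(3,empty)),h(3,empty))).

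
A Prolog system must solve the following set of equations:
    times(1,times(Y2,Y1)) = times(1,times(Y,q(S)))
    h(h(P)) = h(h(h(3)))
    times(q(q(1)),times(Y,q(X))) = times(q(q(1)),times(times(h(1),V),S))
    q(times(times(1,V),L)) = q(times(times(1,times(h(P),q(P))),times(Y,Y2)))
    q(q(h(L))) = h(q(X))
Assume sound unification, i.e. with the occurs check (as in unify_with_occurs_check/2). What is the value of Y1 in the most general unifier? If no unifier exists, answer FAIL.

FAIL

Decompose times/2: 1 = 1,  times(Y2,Y1) = times(Y,q(S)).
Delete trivial equation 1 = 1.
Decompose times/2: Y2 = Y,  Y1 = q(S).
Bind Y2 := Y; substituting into the one remaining equation that mentions Y2 gives: q(times(times(1,V),L)) = q(times(times(1,times(h(P),q(P))),times(Y,Y))).
Bind Y1 := q(S); no other remaining equation mentions Y1.
Decompose h/1: h(P) = h(h(3)).
Decompose h/1: P = h(3).
Bind P := h(3); substituting into the one remaining equation that mentions P gives: q(times(times(1,V),L)) = q(times(times(1,times(h(h(3)),q(h(3)))),times(Y,Y))).
Decompose times/2: q(q(1)) = q(q(1)),  times(Y,q(X)) = times(times(h(1),V),S).
Delete trivial equation q(q(1)) = q(q(1)).
Decompose times/2: Y = times(h(1),V),  q(X) = S.
Bind Y := times(h(1),V); substituting into the one remaining equation that mentions Y gives: q(times(times(1,V),L)) = q(times(times(1,times(h(h(3)),q(h(3)))),times(times(h(1),V),times(h(1),V)))). Substituting into the earlier binding gives Y2 := times(h(1),V).
Bind S := q(X); no other remaining equation mentions S. Substituting into the earlier binding gives Y1 := q(q(X)).
Decompose q/1: times(times(1,V),L) = times(times(1,times(h(h(3)),q(h(3)))),times(times(h(1),V),times(h(1),V))).
Decompose times/2: times(1,V) = times(1,times(h(h(3)),q(h(3)))),  L = times(times(h(1),V),times(h(1),V)).
Decompose times/2: 1 = 1,  V = times(h(h(3)),q(h(3))).
Delete trivial equation 1 = 1.
Bind V := times(h(h(3)),q(h(3))); substituting into the one remaining equation that mentions V gives: L = times(times(h(1),times(h(h(3)),q(h(3)))),times(h(1),times(h(h(3)),q(h(3))))). Substituting into the earlier bindings gives Y2 := times(h(1),times(h(h(3)),q(h(3)))), Y := times(h(1),times(h(h(3)),q(h(3)))).
Bind L := times(times(h(1),times(h(h(3)),q(h(3)))),times(h(1),times(h(h(3)),q(h(3))))); substituting into the remaining equation gives: q(q(h(times(times(h(1),times(h(h(3)),q(h(3)))),times(h(1),times(h(h(3)),q(h(3)))))))) = h(q(X)).
Clash: head symbols differ (q/1 vs h/1); no unifier exists.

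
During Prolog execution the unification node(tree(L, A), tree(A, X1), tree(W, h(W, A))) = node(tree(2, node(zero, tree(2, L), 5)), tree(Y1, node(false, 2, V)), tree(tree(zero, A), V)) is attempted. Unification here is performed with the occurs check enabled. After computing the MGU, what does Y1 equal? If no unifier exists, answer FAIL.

node(zero, tree(2, 2), 5)

Decompose node/3: tree(L, A) = tree(2, node(zero, tree(2, L), 5)),  tree(A, X1) = tree(Y1, node(false, 2, V)),  tree(W, h(W, A)) = tree(tree(zero, A), V).
Decompose tree/2: L = 2,  A = node(zero, tree(2, L), 5).
Bind L := 2; substituting into the one remaining equation that mentions L gives: A = node(zero, tree(2, 2), 5).
Bind A := node(zero, tree(2, 2), 5); substituting into the remaining equations gives: tree(node(zero, tree(2, 2), 5), X1) = tree(Y1, node(false, 2, V)),  tree(W, h(W, node(zero, tree(2, 2), 5))) = tree(tree(zero, node(zero, tree(2, 2), 5)), V).
Decompose tree/2: node(zero, tree(2, 2), 5) = Y1,  X1 = node(false, 2, V).
Bind Y1 := node(zero, tree(2, 2), 5); no other remaining equation mentions Y1.
Bind X1 := node(false, 2, V); no other remaining equation mentions X1.
Decompose tree/2: W = tree(zero, node(zero, tree(2, 2), 5)),  h(W, node(zero, tree(2, 2), 5)) = V.
Bind W := tree(zero, node(zero, tree(2, 2), 5)); substituting into the remaining equation gives: h(tree(zero, node(zero, tree(2, 2), 5)), node(zero, tree(2, 2), 5)) = V.
Bind V := h(tree(zero, node(zero, tree(2, 2), 5)), node(zero, tree(2, 2), 5)). Substituting into the earlier binding gives X1 := node(false, 2, h(tree(zero, node(zero, tree(2, 2), 5)), node(zero, tree(2, 2), 5))).
MGU = { L ↦ 2, A ↦ node(zero, tree(2, 2), 5), Y1 ↦ node(zero, tree(2, 2), 5), X1 ↦ node(false, 2, h(tree(zero, node(zero, tree(2, 2), 5)), node(zero, tree(2, 2), 5))), W ↦ tree(zero, node(zero, tree(2, 2), 5)), V ↦ h(tree(zero, node(zero, tree(2, 2), 5)), node(zero, tree(2, 2), 5)) }, so Y1 ↦ node(zero, tree(2, 2), 5).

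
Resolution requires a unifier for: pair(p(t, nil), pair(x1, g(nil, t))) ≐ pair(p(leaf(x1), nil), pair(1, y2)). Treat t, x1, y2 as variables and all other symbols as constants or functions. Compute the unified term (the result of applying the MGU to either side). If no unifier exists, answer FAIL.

pair(p(leaf(1), nil), pair(1, g(nil, leaf(1))))

Decompose pair/2: p(t, nil) ≐ p(leaf(x1), nil),  pair(x1, g(nil, t)) ≐ pair(1, y2).
Decompose p/2: t ≐ leaf(x1),  nil ≐ nil.
Bind t := leaf(x1); substituting into the one remaining equation that mentions t gives: pair(x1, g(nil, leaf(x1))) ≐ pair(1, y2).
Delete trivial equation nil ≐ nil.
Decompose pair/2: x1 ≐ 1,  g(nil, leaf(x1)) ≐ y2.
Bind x1 := 1; substituting into the remaining equation gives: g(nil, leaf(1)) ≐ y2. Substituting into the earlier binding gives t := leaf(1).
Bind y2 := g(nil, leaf(1)).
Applying the MGU to either side gives pair(p(leaf(1), nil), pair(1, g(nil, leaf(1)))).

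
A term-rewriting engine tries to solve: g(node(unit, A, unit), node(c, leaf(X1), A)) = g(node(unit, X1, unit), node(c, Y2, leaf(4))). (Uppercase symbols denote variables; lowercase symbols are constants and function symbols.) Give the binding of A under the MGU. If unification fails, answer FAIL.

Decompose g/2: node(unit, A, unit) = node(unit, X1, unit),  node(c, leaf(X1), A) = node(c, Y2, leaf(4)).
Decompose node/3: unit = unit,  A = X1,  unit = unit.
Delete trivial equation unit = unit.
Bind A := X1; substituting into the one remaining equation that mentions A gives: node(c, leaf(X1), X1) = node(c, Y2, leaf(4)).
Delete trivial equation unit = unit.
Decompose node/3: c = c,  leaf(X1) = Y2,  X1 = leaf(4).
Delete trivial equation c = c.
Bind Y2 := leaf(X1); no other remaining equation mentions Y2.
Bind X1 := leaf(4). Substituting into the earlier bindings gives A := leaf(4), Y2 := leaf(leaf(4)).
MGU = { A -> leaf(4), Y2 -> leaf(leaf(4)), X1 -> leaf(4) }, so A -> leaf(4).

leaf(4)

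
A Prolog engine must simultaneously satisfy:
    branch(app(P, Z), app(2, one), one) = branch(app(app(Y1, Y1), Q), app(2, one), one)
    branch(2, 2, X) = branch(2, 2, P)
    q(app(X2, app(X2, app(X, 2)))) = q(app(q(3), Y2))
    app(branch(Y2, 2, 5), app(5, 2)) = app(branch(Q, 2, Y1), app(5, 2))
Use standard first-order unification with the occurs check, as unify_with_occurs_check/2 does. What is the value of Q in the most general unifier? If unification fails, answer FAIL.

app(q(3), app(app(5, 5), 2))

Decompose branch/3: app(P, Z) = app(app(Y1, Y1), Q),  app(2, one) = app(2, one),  one = one.
Decompose app/2: P = app(Y1, Y1),  Z = Q.
Bind P := app(Y1, Y1); substituting into the one remaining equation that mentions P gives: branch(2, 2, X) = branch(2, 2, app(Y1, Y1)).
Bind Z := Q; no other remaining equation mentions Z.
Delete trivial equation app(2, one) = app(2, one).
Delete trivial equation one = one.
Decompose branch/3: 2 = 2,  2 = 2,  X = app(Y1, Y1).
Delete trivial equation 2 = 2.
Delete trivial equation 2 = 2.
Bind X := app(Y1, Y1); substituting into the one remaining equation that mentions X gives: q(app(X2, app(X2, app(app(Y1, Y1), 2)))) = q(app(q(3), Y2)).
Decompose q/1: app(X2, app(X2, app(app(Y1, Y1), 2))) = app(q(3), Y2).
Decompose app/2: X2 = q(3),  app(X2, app(app(Y1, Y1), 2)) = Y2.
Bind X2 := q(3); substituting into the one remaining equation that mentions X2 gives: app(q(3), app(app(Y1, Y1), 2)) = Y2.
Bind Y2 := app(q(3), app(app(Y1, Y1), 2)); substituting into the remaining equation gives: app(branch(app(q(3), app(app(Y1, Y1), 2)), 2, 5), app(5, 2)) = app(branch(Q, 2, Y1), app(5, 2)).
Decompose app/2: branch(app(q(3), app(app(Y1, Y1), 2)), 2, 5) = branch(Q, 2, Y1),  app(5, 2) = app(5, 2).
Decompose branch/3: app(q(3), app(app(Y1, Y1), 2)) = Q,  2 = 2,  5 = Y1.
Bind Q := app(q(3), app(app(Y1, Y1), 2)); no other remaining equation mentions Q. Substituting into the earlier binding gives Z := app(q(3), app(app(Y1, Y1), 2)).
Delete trivial equation 2 = 2.
Bind Y1 := 5; no other remaining equation mentions Y1. Substituting into the earlier bindings gives P := app(5, 5), Z := app(q(3), app(app(5, 5), 2)), X := app(5, 5), Y2 := app(q(3), app(app(5, 5), 2)), Q := app(q(3), app(app(5, 5), 2)).
Delete trivial equation app(5, 2) = app(5, 2).
MGU = { P ↦ app(5, 5), Z ↦ app(q(3), app(app(5, 5), 2)), X ↦ app(5, 5), X2 ↦ q(3), Y2 ↦ app(q(3), app(app(5, 5), 2)), Q ↦ app(q(3), app(app(5, 5), 2)), Y1 ↦ 5 }, so Q ↦ app(q(3), app(app(5, 5), 2)).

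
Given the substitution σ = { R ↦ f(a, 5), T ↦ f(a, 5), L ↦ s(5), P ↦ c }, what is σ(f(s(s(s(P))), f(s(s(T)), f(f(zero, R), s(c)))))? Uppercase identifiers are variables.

Replace each occurrence of R with f(a, 5).
Replace each occurrence of T with f(a, 5).
Replace each occurrence of P with c.
Result: f(s(s(s(c))), f(s(s(f(a, 5))), f(f(zero, f(a, 5)), s(c)))).

f(s(s(s(c))), f(s(s(f(a, 5))), f(f(zero, f(a, 5)), s(c))))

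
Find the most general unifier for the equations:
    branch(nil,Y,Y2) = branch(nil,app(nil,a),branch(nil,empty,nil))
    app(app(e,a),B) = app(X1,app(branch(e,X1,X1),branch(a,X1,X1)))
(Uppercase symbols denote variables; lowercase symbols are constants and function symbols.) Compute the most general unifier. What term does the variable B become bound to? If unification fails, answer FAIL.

Decompose branch/3: nil = nil,  Y = app(nil,a),  Y2 = branch(nil,empty,nil).
Delete trivial equation nil = nil.
Bind Y := app(nil,a); no other remaining equation mentions Y.
Bind Y2 := branch(nil,empty,nil); no other remaining equation mentions Y2.
Decompose app/2: app(e,a) = X1,  B = app(branch(e,X1,X1),branch(a,X1,X1)).
Bind X1 := app(e,a); substituting into the remaining equation gives: B = app(branch(e,app(e,a),app(e,a)),branch(a,app(e,a),app(e,a))).
Bind B := app(branch(e,app(e,a),app(e,a)),branch(a,app(e,a),app(e,a))).
MGU = { Y := app(nil,a), Y2 := branch(nil,empty,nil), X1 := app(e,a), B := app(branch(e,app(e,a),app(e,a)),branch(a,app(e,a),app(e,a))) }, so B := app(branch(e,app(e,a),app(e,a)),branch(a,app(e,a),app(e,a))).

app(branch(e,app(e,a),app(e,a)),branch(a,app(e,a),app(e,a)))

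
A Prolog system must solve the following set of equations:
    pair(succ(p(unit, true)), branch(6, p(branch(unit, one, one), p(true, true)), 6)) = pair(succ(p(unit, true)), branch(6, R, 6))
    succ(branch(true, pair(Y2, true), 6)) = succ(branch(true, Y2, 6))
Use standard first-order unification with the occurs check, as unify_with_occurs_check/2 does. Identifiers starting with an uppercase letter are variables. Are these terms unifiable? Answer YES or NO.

NO

Decompose pair/2: succ(p(unit, true)) = succ(p(unit, true)),  branch(6, p(branch(unit, one, one), p(true, true)), 6) = branch(6, R, 6).
Delete trivial equation succ(p(unit, true)) = succ(p(unit, true)).
Decompose branch/3: 6 = 6,  p(branch(unit, one, one), p(true, true)) = R,  6 = 6.
Delete trivial equation 6 = 6.
Bind R := p(branch(unit, one, one), p(true, true)); no other remaining equation mentions R.
Delete trivial equation 6 = 6.
Decompose succ/1: branch(true, pair(Y2, true), 6) = branch(true, Y2, 6).
Decompose branch/3: true = true,  pair(Y2, true) = Y2,  6 = 6.
Delete trivial equation true = true.
Occurs check fails: Y2 occurs in pair(Y2, true); the equation Y2 = pair(Y2, true) has no finite solution.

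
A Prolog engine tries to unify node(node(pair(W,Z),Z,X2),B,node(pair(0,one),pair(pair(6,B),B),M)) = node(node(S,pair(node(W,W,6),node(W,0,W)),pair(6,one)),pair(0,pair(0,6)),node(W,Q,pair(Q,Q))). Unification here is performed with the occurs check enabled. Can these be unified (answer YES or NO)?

Decompose node/3: node(pair(W,Z),Z,X2) = node(S,pair(node(W,W,6),node(W,0,W)),pair(6,one)),  B = pair(0,pair(0,6)),  node(pair(0,one),pair(pair(6,B),B),M) = node(W,Q,pair(Q,Q)).
Decompose node/3: pair(W,Z) = S,  Z = pair(node(W,W,6),node(W,0,W)),  X2 = pair(6,one).
Bind S := pair(W,Z); no other remaining equation mentions S.
Bind Z := pair(node(W,W,6),node(W,0,W)); no other remaining equation mentions Z. Substituting into the earlier binding gives S := pair(W,pair(node(W,W,6),node(W,0,W))).
Bind X2 := pair(6,one); no other remaining equation mentions X2.
Bind B := pair(0,pair(0,6)); substituting into the remaining equation gives: node(pair(0,one),pair(pair(6,pair(0,pair(0,6))),pair(0,pair(0,6))),M) = node(W,Q,pair(Q,Q)).
Decompose node/3: pair(0,one) = W,  pair(pair(6,pair(0,pair(0,6))),pair(0,pair(0,6))) = Q,  M = pair(Q,Q).
Bind W := pair(0,one); no other remaining equation mentions W. Substituting into the earlier bindings gives S := pair(pair(0,one),pair(node(pair(0,one),pair(0,one),6),node(pair(0,one),0,pair(0,one)))), Z := pair(node(pair(0,one),pair(0,one),6),node(pair(0,one),0,pair(0,one))).
Bind Q := pair(pair(6,pair(0,pair(0,6))),pair(0,pair(0,6))); substituting into the remaining equation gives: M = pair(pair(pair(6,pair(0,pair(0,6))),pair(0,pair(0,6))),pair(pair(6,pair(0,pair(0,6))),pair(0,pair(0,6)))).
Bind M := pair(pair(pair(6,pair(0,pair(0,6))),pair(0,pair(0,6))),pair(pair(6,pair(0,pair(0,6))),pair(0,pair(0,6)))).
No equations remain and no clash or occurs-check failure arose, so a unifier exists.

YES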